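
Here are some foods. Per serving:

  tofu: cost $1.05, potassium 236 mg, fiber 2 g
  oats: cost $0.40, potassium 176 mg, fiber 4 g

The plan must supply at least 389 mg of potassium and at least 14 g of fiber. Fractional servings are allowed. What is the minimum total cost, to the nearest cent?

At the optimum either one food covers both requirements or two foods hit both targets exactly; no other combination can be cheaper.
tofu only: max(389/236, 14/2) = 7 servings → $7.35.
oats only: max(389/176, 14/4) = 3.5 servings → $1.40.
tofu + oats with both targets exact would need a negative amount; discard.
So the least-cost plan costs $1.40.

$1.40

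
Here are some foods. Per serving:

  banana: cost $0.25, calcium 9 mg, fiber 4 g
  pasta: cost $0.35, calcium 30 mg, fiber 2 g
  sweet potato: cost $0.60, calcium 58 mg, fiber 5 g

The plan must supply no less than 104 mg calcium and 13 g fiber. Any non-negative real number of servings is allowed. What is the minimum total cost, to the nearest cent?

At the optimum either one food covers both requirements or two foods hit both targets exactly; no other combination can be cheaper.
banana only: max(104/9, 13/4) = 11.56 servings → $2.89.
pasta only: max(104/30, 13/2) = 6.5 servings → $2.27.
sweet potato only: max(104/58, 13/5) = 2.6 servings → $1.56.
banana + pasta with both tight: 1.784 servings and 2.931 servings → $1.47.
banana + sweet potato with both tight: 1.251 servings and 1.599 servings → $1.27.
pasta + sweet potato: the both-tight solution has a negative serving — not a feasible corner.
The minimum over all feasible corners is $1.27.

$1.27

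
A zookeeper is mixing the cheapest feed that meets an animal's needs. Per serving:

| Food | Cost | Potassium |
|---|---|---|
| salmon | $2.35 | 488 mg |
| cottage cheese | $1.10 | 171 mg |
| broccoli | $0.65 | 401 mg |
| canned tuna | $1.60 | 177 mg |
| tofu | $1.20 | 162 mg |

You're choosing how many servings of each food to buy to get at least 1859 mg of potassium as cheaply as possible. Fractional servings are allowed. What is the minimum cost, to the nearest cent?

Cost per mg of potassium: broccoli $0.0016, salmon $0.0048, cottage cheese $0.0064, tofu $0.0074, canned tuna $0.0090.
With no serving limits, use only broccoli: 1859 mg / 401 mg = 4.636 servings × $0.65 = $3.01.

$3.01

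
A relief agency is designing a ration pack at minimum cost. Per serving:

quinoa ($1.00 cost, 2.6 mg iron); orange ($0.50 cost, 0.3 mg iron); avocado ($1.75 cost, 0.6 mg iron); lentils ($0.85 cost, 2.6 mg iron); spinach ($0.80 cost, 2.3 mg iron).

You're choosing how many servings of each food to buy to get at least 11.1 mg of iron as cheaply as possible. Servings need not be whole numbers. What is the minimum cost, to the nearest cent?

$3.63

Cost per mg of iron: lentils $0.3269, spinach $0.3478, quinoa $0.3846, orange $1.6667, avocado $2.9167.
With no serving limits, use only lentils: 11.1 mg / 2.6 mg = 4.269 servings × $0.85 = $3.63.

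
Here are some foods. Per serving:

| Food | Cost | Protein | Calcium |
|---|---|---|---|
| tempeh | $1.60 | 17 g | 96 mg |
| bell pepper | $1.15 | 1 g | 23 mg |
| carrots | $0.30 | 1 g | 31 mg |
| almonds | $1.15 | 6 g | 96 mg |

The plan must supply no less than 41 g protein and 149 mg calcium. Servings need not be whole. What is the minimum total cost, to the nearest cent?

At the optimum either one food covers both requirements or two foods hit both targets exactly; no other combination can be cheaper.
tempeh only: max(41/17, 149/96) = 2.412 servings → $3.86.
bell pepper only: max(41/1, 149/23) = 41 servings → $47.15.
carrots only: max(41/1, 149/31) = 41 servings → $12.30.
almonds only: max(41/6, 149/96) = 6.833 servings → $7.86.
tempeh + bell pepper: the both-tight solution has a negative serving — not a feasible corner.
tempeh + carrots: the both-tight solution has a negative serving — not a feasible corner.
tempeh + almonds: intersection lies outside the first quadrant.
bell pepper + carrots: the both-tight solution has a negative serving — not a feasible corner.
bell pepper + almonds: intersection lies outside the first quadrant.
carrots + almonds: the both-tight solution has a negative serving — not a feasible corner.
The minimum over all feasible corners is $3.86.

$3.86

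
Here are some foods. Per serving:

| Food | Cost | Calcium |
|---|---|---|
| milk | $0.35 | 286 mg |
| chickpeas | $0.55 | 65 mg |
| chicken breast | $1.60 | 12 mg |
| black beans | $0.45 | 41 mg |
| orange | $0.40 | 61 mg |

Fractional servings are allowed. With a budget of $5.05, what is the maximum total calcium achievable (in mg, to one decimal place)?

4126.6 mg

Calcium per dollar: milk 817.1, orange 152.5, chickpeas 118.2, black beans 91.11, chicken breast 7.5.
With no serving limits, spend the whole cost allowance on milk: $5.05 / $0.35 × 286 mg = 4126.6 mg.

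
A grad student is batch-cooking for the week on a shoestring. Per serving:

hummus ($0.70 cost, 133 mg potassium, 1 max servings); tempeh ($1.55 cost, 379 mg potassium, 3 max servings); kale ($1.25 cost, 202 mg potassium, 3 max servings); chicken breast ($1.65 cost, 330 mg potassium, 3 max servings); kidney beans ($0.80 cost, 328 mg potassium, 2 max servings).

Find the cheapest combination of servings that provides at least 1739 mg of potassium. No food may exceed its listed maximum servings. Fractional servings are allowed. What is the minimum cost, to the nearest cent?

Cost per mg of potassium: kidney beans $0.0024, tempeh $0.0041, chicken breast $0.0050, hummus $0.0053, kale $0.0062.
Take 2 servings of kidney beans: +656.0 mg potassium for $1.60 (total $1.60, still need 1083.0 mg).
Take 2.858 servings of tempeh: +1083.0 mg potassium for $4.43 (total $6.03, still need 0.0 mg).
Filling from the cheapest source first is optimal under one linear minimum: $6.03.

$6.03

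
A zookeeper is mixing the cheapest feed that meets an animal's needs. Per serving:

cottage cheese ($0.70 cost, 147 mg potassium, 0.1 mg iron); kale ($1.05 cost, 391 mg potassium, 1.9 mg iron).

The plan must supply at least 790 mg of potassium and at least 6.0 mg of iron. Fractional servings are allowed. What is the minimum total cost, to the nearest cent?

$3.32

A basic optimal solution has at most two foods positive. Try each food alone and each pair with both targets met exactly.
cottage cheese only: max(790/147, 6.0/0.1) = 60 servings → $42.00.
kale only: max(790/391, 6.0/1.9) = 3.158 servings → $3.32.
cottage cheese + kale: intersection lies outside the first quadrant.
So the least-cost plan costs $3.32.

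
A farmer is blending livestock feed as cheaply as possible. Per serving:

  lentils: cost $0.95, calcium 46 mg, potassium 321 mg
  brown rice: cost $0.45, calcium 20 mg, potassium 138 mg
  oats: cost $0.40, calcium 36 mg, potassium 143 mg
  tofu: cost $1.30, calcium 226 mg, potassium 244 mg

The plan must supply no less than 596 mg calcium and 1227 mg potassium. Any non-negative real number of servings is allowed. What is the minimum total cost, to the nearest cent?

Minimising a linear cost over {calcium ≥ 596, potassium ≥ 1227, servings ≥ 0} — the optimum is at a vertex, using one or two foods.
lentils only: max(596/46, 1227/321) = 12.96 servings → $12.31.
brown rice only: max(596/20, 1227/138) = 29.8 servings → $13.41.
oats only: max(596/36, 1227/143) = 16.56 servings → $6.62.
tofu only: max(596/226, 1227/244) = 5.029 servings → $6.54.
lentils + brown rice with both targets exact would need a negative amount; discard.
lentils + oats: the both-tight solution has a negative serving — not a feasible corner.
lentils + tofu with both tight: 2.151 servings and 2.199 servings → $4.90.
brown rice + oats with both targets exact would need a negative amount; discard.
brown rice + tofu with both tight: 5.013 servings and 2.194 servings → $5.11.
oats + tofu with both tight: 5.604 servings and 1.745 servings → $4.51.
Cheapest feasible corner: $4.51.

$4.51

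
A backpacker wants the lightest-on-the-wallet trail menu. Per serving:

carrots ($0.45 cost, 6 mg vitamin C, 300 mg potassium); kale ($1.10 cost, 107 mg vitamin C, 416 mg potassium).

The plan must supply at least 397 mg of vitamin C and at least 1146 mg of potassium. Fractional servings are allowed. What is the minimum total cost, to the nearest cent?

Two binding constraints pin down two serving amounts, so the optimal mix uses at most two foods. The candidates are each food alone (scaled to the tighter of vitamin C/potassium) and each pair with both constraints tight.
carrots only: max(397/6, 1146/300) = 66.17 servings → $29.77.
kale only: max(397/107, 1146/416) = 3.71 servings → $4.08.
carrots + kale: intersection lies outside the first quadrant.
The minimum over all feasible corners is $4.08.

$4.08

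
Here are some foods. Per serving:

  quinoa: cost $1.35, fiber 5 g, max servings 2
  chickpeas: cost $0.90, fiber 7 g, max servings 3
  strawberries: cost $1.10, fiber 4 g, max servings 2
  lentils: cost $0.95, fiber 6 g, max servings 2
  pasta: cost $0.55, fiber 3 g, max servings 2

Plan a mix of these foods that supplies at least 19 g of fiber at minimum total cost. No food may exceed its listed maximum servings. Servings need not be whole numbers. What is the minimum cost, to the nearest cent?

Cost per g of fiber: chickpeas $0.1286, lentils $0.1583, pasta $0.1833, quinoa $0.2700, strawberries $0.2750.
Take 2.714 servings of chickpeas: +19.0 g fiber for $2.44 (total $2.44, still need 0.0 g).
Filling from the cheapest source first is optimal under one linear minimum: $2.44.

$2.44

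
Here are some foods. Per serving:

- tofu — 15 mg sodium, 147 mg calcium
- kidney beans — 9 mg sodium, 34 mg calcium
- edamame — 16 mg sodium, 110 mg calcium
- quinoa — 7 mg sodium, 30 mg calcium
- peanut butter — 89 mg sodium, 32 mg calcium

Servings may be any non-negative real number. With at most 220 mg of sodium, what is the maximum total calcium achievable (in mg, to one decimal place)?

Calcium per mg sodium: tofu 9.8, edamame 6.875, quinoa 4.286, kidney beans 3.778, peanut butter 0.3596.
With no serving limits, spend the whole sodium allowance on tofu: 220 mg / 15 mg × 147 mg = 2156.0 mg.

2156.0 mg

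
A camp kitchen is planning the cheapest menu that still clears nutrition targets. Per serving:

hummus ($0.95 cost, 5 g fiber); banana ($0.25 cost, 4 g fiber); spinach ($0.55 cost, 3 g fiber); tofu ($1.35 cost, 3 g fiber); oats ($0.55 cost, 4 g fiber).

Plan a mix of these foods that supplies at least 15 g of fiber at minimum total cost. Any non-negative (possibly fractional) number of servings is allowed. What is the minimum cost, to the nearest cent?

Cost per g of fiber: banana $0.0625, oats $0.1375, spinach $0.1833, hummus $0.1900, tofu $0.4500.
With no serving limits, use only banana: 15 g / 4 g = 3.75 servings × $0.25 = $0.94.

$0.94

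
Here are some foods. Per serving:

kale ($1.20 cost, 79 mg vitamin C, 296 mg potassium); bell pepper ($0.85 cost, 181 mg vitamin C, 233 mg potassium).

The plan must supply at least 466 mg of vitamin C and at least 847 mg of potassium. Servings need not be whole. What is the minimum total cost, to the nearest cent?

$3.09

At the optimum either one food covers both requirements or two foods hit both targets exactly; no other combination can be cheaper.
kale only: max(466/79, 847/296) = 5.899 servings → $7.08.
bell pepper only: max(466/181, 847/233) = 3.635 servings → $3.09.
kale + bell pepper with both tight: 1.272 servings and 2.019 servings → $3.24.
So the least-cost plan costs $3.09.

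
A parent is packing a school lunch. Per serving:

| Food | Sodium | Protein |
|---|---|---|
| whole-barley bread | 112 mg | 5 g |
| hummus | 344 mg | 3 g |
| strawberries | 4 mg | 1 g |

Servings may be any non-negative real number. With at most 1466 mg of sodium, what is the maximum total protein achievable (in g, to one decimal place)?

366.5 g

Protein per mg sodium: strawberries 0.25, whole-barley bread 0.04464, hummus 0.008721.
With no serving limits, spend the whole sodium allowance on strawberries: 1466 mg / 4 mg × 1 g = 366.5 g.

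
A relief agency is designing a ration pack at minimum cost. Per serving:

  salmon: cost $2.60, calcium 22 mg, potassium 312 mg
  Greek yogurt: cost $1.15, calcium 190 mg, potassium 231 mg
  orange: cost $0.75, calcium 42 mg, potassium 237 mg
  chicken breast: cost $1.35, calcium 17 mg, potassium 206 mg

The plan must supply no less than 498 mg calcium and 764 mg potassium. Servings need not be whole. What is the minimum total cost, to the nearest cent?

$3.44

Two binding constraints pin down two serving amounts, so the optimal mix uses at most two foods. The candidates are each food alone (scaled to the tighter of calcium/potassium) and each pair with both constraints tight.
salmon only: max(498/22, 764/312) = 22.64 servings → $58.85.
Greek yogurt only: max(498/190, 764/231) = 3.307 servings → $3.80.
orange only: max(498/42, 764/237) = 11.86 servings → $8.89.
chicken breast only: max(498/17, 764/206) = 29.29 servings → $39.55.
salmon + Greek yogurt with both tight: 0.5558 servings and 2.557 servings → $4.39.
salmon + orange: intersection lies outside the first quadrant.
salmon + chicken breast with both targets exact would need a negative amount; discard.
Greek yogurt + orange with both tight: 2.433 servings and 0.8526 servings → $3.44.
Greek yogurt + chicken breast with both tight: 2.545 servings and 0.8554 servings → $4.08.
orange + chicken breast with both targets exact would need a negative amount; discard.
So the least-cost plan costs $3.44.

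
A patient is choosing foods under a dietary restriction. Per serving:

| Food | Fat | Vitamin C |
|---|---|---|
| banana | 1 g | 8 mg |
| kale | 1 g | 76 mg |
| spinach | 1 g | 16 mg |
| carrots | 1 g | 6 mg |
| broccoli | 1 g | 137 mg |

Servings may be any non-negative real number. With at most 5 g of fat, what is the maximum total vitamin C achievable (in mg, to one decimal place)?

Vitamin C per g fat: broccoli 137, kale 76, spinach 16, banana 8, carrots 6.
With no serving limits, spend the whole fat allowance on broccoli: 5 g / 1 g × 137 mg = 685.0 mg.

685.0 mg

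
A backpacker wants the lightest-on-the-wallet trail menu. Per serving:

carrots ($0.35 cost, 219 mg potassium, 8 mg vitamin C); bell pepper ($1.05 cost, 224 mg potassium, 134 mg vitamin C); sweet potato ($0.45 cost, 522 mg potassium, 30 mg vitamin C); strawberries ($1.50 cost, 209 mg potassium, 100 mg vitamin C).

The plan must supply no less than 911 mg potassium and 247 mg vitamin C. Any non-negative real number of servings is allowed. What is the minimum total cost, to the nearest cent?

$2.16

carrots only: max(911/219, 247/8) = 30.88 servings → $10.81.
bell pepper only: max(911/224, 247/134) = 4.067 servings → $4.27.
sweet potato only: max(911/522, 247/30) = 8.233 servings → $3.71.
strawberries only: max(911/209, 247/100) = 4.359 servings → $6.54.
carrots + bell pepper with both tight: 2.422 servings and 1.699 servings → $2.63.
carrots + sweet potato: the both-tight solution has a negative serving — not a feasible corner.
carrots + strawberries with both tight: 1.952 servings and 2.314 servings → $4.15.
bell pepper + sweet potato with both tight: 1.607 servings and 1.056 servings → $2.16.
bell pepper + strawberries with both targets exact would need a negative amount; discard.
sweet potato + strawberries with both tight: 0.8595 servings and 2.212 servings → $3.71.
The minimum over all feasible corners is $2.16.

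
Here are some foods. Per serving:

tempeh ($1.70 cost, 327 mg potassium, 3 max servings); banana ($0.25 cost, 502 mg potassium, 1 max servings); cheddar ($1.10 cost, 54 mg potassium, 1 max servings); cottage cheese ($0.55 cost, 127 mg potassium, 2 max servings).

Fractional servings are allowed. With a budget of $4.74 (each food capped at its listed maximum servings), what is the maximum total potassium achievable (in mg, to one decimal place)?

Potassium per dollar: banana 2008, cottage cheese 230.9, tempeh 192.4, cheddar 49.09.
Take 1 serving of banana: spends $0.25, +502.0 mg potassium (running total 502.0 mg).
Take 2 servings of cottage cheese: spends $1.10, +254.0 mg potassium (running total 756.0 mg).
Take 1.994 servings of tempeh: spends $3.39, +652.1 mg potassium (running total 1408.1 mg).
Greedy by best ratio exhausts the cost allowance optimally: 1408.1 mg.

1408.1 mg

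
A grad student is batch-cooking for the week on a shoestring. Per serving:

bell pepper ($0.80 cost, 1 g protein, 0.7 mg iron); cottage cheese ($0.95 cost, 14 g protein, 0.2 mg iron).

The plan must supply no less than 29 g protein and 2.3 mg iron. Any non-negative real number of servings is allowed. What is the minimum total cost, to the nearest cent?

The cheapest plan sits at a corner of the feasible region — with two constraints it uses at most two foods.
bell pepper only: max(29/1, 2.3/0.7) = 29 servings → $23.20.
cottage cheese only: max(29/14, 2.3/0.2) = 11.5 servings → $10.93.
bell pepper + cottage cheese with both tight: 2.75 servings and 1.875 servings → $3.98.
The minimum over all feasible corners is $3.98.

$3.98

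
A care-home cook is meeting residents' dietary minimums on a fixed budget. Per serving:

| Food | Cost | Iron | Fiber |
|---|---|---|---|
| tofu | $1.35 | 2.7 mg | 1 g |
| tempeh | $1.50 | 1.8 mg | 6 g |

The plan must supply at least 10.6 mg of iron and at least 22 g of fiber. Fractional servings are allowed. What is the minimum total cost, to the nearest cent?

Check every corner: each single food scaled to meet both minima, and each pair solved so both constraints bind.
tofu only: max(10.6/2.7, 22/1) = 22 servings → $29.70.
tempeh only: max(10.6/1.8, 22/6) = 5.889 servings → $8.83.
tofu + tempeh with both tight: 1.667 servings and 3.389 servings → $7.33.
The minimum over all feasible corners is $7.33.

$7.33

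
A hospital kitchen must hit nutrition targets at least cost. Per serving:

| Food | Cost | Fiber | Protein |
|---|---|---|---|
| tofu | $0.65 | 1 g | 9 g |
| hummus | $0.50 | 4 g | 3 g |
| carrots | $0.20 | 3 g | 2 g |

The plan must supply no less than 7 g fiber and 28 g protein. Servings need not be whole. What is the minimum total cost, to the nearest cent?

An LP optimum is at a vertex; with two nutrient constraints at most two foods are used. Check each candidate.
tofu only: max(7/1, 28/9) = 7 servings → $4.55.
hummus only: max(7/4, 28/3) = 9.333 servings → $4.67.
carrots only: max(7/3, 28/2) = 14 servings → $2.80.
tofu + hummus with both tight: 2.758 servings and 1.061 servings → $2.32.
tofu + carrots with both tight: 2.8 servings and 1.4 servings → $2.10.
hummus + carrots: intersection lies outside the first quadrant.
So the least-cost plan costs $2.10.

$2.10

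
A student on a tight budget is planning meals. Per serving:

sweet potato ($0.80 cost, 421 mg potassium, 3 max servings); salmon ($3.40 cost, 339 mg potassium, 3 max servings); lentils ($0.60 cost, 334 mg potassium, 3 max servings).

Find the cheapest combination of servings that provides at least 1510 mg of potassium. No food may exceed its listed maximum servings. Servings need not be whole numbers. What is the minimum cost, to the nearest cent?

$2.77

Cost per mg of potassium: lentils $0.0018, sweet potato $0.0019, salmon $0.0100.
Take 3 servings of lentils: +1002.0 mg potassium for $1.80 (total $1.80, still need 508.0 mg).
Take 1.207 servings of sweet potato: +508.0 mg potassium for $0.97 (total $2.77, still need 0.0 mg).
Greedy by cheapest-per-mg is optimal for a single linear constraint, so the minimum cost is $2.77.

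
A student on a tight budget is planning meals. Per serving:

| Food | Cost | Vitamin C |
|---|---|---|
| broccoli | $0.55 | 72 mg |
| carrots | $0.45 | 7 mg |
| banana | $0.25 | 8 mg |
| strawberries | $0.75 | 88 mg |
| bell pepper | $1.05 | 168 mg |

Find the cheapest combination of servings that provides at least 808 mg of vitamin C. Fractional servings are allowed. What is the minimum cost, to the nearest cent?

$5.05

Cost per mg of vitamin C: bell pepper $0.0063, broccoli $0.0076, strawberries $0.0085, banana $0.0312, carrots $0.0643.
With no serving limits, use only bell pepper: 808 mg / 168 mg = 4.81 servings × $1.05 = $5.05.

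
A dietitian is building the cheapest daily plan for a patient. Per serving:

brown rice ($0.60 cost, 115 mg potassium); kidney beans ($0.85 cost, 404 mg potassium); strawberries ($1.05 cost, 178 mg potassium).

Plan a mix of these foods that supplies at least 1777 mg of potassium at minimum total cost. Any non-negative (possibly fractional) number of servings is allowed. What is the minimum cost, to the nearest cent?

Cost per mg of potassium: kidney beans $0.0021, brown rice $0.0052, strawberries $0.0059.
With no serving limits, use only kidney beans: 1777 mg / 404 mg = 4.399 servings × $0.85 = $3.74.

$3.74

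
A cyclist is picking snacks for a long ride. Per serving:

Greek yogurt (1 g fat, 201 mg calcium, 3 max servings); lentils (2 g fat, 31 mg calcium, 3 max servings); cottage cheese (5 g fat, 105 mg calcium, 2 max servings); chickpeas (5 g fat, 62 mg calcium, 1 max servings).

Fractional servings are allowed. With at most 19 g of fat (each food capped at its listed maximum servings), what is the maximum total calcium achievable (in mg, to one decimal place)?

906.0 mg

Calcium per g fat: Greek yogurt 201, cottage cheese 21, lentils 15.5, chickpeas 12.4.
Take 3 servings of Greek yogurt: uses 3 g fat, +603.0 mg calcium (running total 603.0 mg).
Take 2 servings of cottage cheese: uses 10 g fat, +210.0 mg calcium (running total 813.0 mg).
Take 3 servings of lentils: uses 6 g fat, +93.0 mg calcium (running total 906.0 mg).
Greedy by best ratio exhausts the fat allowance optimally: 906.0 mg.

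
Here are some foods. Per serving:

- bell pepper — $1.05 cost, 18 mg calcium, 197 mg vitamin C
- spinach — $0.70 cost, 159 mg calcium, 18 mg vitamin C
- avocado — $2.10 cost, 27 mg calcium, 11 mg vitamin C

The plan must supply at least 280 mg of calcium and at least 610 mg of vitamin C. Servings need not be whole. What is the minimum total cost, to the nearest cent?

$4.11

bell pepper only: max(280/18, 610/197) = 15.56 servings → $16.33.
spinach only: max(280/159, 610/18) = 33.89 servings → $23.72.
avocado only: max(280/27, 610/11) = 55.45 servings → $116.45.
bell pepper + spinach with both tight: 2.966 servings and 1.425 servings → $4.11.
bell pepper + avocado with both tight: 2.615 servings and 8.627 servings → $20.86.
spinach + avocado: intersection lies outside the first quadrant.
So the least-cost plan costs $4.11.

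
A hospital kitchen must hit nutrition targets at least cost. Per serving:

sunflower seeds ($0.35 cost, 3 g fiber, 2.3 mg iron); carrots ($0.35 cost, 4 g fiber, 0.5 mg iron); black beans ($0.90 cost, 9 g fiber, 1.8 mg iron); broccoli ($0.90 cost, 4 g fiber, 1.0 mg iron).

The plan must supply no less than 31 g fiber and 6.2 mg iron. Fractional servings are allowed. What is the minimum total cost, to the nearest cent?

The cheapest plan sits at a corner of the feasible region — with two constraints it uses at most two foods.
sunflower seeds only: max(31/3, 6.2/2.3) = 10.33 servings → $3.62.
carrots only: max(31/4, 6.2/0.5) = 12.4 servings → $4.34.
black beans only: max(31/9, 6.2/1.8) = 3.444 servings → $3.10.
broccoli only: max(31/4, 6.2/1.0) = 7.75 servings → $6.97.
sunflower seeds + carrots with both tight: 1.208 servings and 6.844 servings → $2.82.
sunflower seeds + black beans with both tight: 0 servings and 3.444 servings → $3.10.
sunflower seeds + broccoli: the both-tight solution has a negative serving — not a feasible corner.
carrots + black beans with both tight: 0 servings and 3.444 servings → $3.10.
carrots + broccoli with both tight: 3.1 servings and 4.65 servings → $5.27.
black beans + broccoli with both tight: 3.444 servings and 0 servings → $3.10.
The minimum over all feasible corners is $2.82.

$2.82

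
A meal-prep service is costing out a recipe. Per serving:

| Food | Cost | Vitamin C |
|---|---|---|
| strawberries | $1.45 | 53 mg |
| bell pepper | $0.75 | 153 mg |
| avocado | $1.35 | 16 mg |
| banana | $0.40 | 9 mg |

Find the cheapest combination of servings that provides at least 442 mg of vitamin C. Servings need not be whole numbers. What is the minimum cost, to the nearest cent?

$2.17

Cost per mg of vitamin C: bell pepper $0.0049, strawberries $0.0274, banana $0.0444, avocado $0.0844.
With no serving limits, use only bell pepper: 442 mg / 153 mg = 2.889 servings × $0.75 = $2.17.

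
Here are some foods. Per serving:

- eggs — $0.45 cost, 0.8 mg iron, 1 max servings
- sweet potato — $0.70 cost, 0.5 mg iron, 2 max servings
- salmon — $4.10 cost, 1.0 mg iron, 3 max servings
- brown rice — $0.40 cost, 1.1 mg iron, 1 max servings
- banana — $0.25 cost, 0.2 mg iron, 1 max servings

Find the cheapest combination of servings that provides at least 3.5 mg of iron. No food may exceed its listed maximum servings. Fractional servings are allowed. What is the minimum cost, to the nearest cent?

$4.14

Cost per mg of iron: brown rice $0.3636, eggs $0.5625, banana $1.2500, sweet potato $1.4000, salmon $4.1000.
Take 1 serving of brown rice: +1.1 mg iron for $0.40 (total $0.40, still need 2.4 mg).
Take 1 serving of eggs: +0.8 mg iron for $0.45 (total $0.85, still need 1.6 mg).
Take 1 serving of banana: +0.2 mg iron for $0.25 (total $1.10, still need 1.4 mg).
Take 2 servings of sweet potato: +1.0 mg iron for $1.40 (total $2.50, still need 0.4 mg).
Take 0.4 servings of salmon: +0.4 mg iron for $1.64 (total $4.14, still need 0.0 mg).
Greedy by cheapest-per-mg is optimal for a single linear constraint, so the minimum cost is $4.14.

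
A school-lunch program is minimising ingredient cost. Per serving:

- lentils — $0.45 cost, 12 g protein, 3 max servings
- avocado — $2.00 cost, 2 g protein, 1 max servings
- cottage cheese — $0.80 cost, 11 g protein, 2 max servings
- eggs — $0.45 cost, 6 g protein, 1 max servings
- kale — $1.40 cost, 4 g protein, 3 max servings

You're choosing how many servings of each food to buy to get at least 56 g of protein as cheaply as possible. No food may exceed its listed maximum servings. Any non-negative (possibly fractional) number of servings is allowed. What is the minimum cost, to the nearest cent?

$2.80

Cost per g of protein: lentils $0.0375, cottage cheese $0.0727, eggs $0.0750, kale $0.3500, avocado $1.0000.
Take 3 servings of lentils: +36.0 g protein for $1.35 (total $1.35, still need 20.0 g).
Take 1.818 servings of cottage cheese: +20.0 g protein for $1.45 (total $2.80, still need 0.0 g).
Filling from the cheapest source first is optimal under one linear minimum: $2.80.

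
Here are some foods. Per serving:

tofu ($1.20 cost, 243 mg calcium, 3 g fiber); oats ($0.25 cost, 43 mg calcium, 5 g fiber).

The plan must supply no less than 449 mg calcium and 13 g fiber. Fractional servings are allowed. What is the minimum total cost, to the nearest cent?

$2.28

Check every corner: each single food scaled to meet both minima, and each pair solved so both constraints bind.
tofu only: max(449/243, 13/3) = 4.333 servings → $5.20.
oats only: max(449/43, 13/5) = 10.44 servings → $2.61.
tofu + oats with both tight: 1.552 servings and 1.669 servings → $2.28.
The minimum over all feasible corners is $2.28.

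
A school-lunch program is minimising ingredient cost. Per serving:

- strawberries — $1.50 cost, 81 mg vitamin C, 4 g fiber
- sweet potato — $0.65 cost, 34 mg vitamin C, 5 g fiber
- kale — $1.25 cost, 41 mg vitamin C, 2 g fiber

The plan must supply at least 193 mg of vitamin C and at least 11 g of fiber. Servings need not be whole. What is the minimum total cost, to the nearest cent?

strawberries only: max(193/81, 11/4) = 2.75 servings → $4.12.
sweet potato only: max(193/34, 11/5) = 5.676 servings → $3.69.
kale only: max(193/41, 11/2) = 5.5 servings → $6.88.
strawberries + sweet potato with both tight: 2.197 servings and 0.4424 servings → $3.58.
strawberries + kale: the both-tight solution has a negative serving — not a feasible corner.
sweet potato + kale with both tight: 0.4745 servings and 4.314 servings → $5.70.
Cheapest feasible corner: $3.58.

$3.58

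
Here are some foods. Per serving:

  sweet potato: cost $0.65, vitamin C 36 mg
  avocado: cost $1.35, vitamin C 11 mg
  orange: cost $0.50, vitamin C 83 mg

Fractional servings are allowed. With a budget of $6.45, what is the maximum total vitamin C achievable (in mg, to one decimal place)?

Vitamin C per dollar: orange 166, sweet potato 55.38, avocado 8.148.
With no serving limits, spend the whole cost allowance on orange: $6.45 / $0.50 × 83 mg = 1070.7 mg.

1070.7 mg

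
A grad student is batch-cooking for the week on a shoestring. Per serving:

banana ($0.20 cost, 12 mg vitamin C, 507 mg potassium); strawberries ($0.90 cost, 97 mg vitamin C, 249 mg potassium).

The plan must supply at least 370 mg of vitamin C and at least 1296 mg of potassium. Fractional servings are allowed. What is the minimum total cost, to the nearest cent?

With two linear requirements the optimum uses one or two foods; enumerate the corners.
banana only: max(370/12, 1296/507) = 30.83 servings → $6.17.
strawberries only: max(370/97, 1296/249) = 5.205 servings → $4.68.
banana + strawberries with both tight: 0.727 servings and 3.724 servings → $3.50.
So the least-cost plan costs $3.50.

$3.50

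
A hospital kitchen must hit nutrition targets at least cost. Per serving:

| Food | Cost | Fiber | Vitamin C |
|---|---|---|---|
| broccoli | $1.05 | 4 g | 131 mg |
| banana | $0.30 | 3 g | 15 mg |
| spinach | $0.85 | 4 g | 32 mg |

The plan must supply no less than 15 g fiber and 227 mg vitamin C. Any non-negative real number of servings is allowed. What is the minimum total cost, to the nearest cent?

This is a tiny linear program; its minimum lies at a vertex of the feasible set. List the vertices and price them.
broccoli only: max(15/4, 227/131) = 3.75 servings → $3.94.
banana only: max(15/3, 227/15) = 15.13 servings → $4.54.
spinach only: max(15/4, 227/32) = 7.094 servings → $6.03.
broccoli + banana with both tight: 1.369 servings and 3.174 servings → $2.39.
broccoli + spinach with both tight: 1.081 servings and 2.669 servings → $3.40.
banana + spinach with both targets exact would need a negative amount; discard.
The minimum over all feasible corners is $2.39.

$2.39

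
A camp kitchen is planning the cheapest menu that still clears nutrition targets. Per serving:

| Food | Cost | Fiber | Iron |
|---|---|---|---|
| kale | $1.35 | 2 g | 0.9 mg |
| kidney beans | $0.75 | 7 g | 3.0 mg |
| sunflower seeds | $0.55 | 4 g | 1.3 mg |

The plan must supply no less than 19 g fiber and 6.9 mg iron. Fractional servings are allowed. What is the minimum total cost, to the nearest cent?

$2.04

Two binding constraints pin down two serving amounts, so the optimal mix uses at most two foods. The candidates are each food alone (scaled to the tighter of fiber/iron) and each pair with both constraints tight.
kale only: max(19/2, 6.9/0.9) = 9.5 servings → $12.82.
kidney beans only: max(19/7, 6.9/3.0) = 2.714 servings → $2.04.
sunflower seeds only: max(19/4, 6.9/1.3) = 5.308 servings → $2.92.
kale + kidney beans with both targets exact would need a negative amount; discard.
kale + sunflower seeds with both tight: 2.9 servings and 3.3 servings → $5.73.
kidney beans + sunflower seeds with both tight: 1 serving and 3 servings → $2.40.
So the least-cost plan costs $2.04.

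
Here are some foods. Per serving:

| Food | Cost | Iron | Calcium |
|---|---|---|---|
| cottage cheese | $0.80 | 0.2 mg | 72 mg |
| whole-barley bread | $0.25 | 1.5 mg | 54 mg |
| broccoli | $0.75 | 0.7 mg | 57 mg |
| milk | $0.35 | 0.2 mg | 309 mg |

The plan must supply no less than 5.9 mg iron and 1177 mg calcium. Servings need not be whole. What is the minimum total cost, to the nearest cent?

$2.00

Compare the cost at each extreme point of the feasible region.
cottage cheese only: max(5.9/0.2, 1177/72) = 29.5 servings → $23.60.
whole-barley bread only: max(5.9/1.5, 1177/54) = 21.8 servings → $5.45.
broccoli only: max(5.9/0.7, 1177/57) = 20.65 servings → $15.49.
milk only: max(5.9/0.2, 1177/309) = 29.5 servings → $10.32.
cottage cheese + whole-barley bread with both tight: 14.89 servings and 1.949 servings → $12.40.
cottage cheese + broccoli with both tight: 12.5 servings and 4.856 servings → $13.64.
cottage cheese + milk with both targets exact would need a negative amount; discard.
whole-barley bread + broccoli: the both-tight solution has a negative serving — not a feasible corner.
whole-barley bread + milk with both tight: 3.507 servings and 3.196 servings → $2.00.
broccoli + milk with both tight: 7.749 servings and 2.38 servings → $6.64.
The minimum over all feasible corners is $2.00.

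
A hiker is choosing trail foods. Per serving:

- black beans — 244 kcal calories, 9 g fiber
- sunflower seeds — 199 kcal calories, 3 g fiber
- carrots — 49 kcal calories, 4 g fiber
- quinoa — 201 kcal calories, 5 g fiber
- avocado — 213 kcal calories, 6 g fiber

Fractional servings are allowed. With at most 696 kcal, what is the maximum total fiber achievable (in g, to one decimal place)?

56.8 g

Fiber per kcal: carrots 0.08163, black beans 0.03689, avocado 0.02817, quinoa 0.02488, sunflower seeds 0.01508.
With no serving limits, spend the whole calories allowance on carrots: 696 kcal / 49 kcal × 4 g = 56.8 g.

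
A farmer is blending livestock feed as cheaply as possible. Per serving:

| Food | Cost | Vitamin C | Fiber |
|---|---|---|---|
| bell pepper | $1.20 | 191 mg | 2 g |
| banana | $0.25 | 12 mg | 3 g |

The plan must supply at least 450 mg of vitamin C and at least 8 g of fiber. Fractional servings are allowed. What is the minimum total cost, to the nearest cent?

$3.03

At the optimum either one food covers both requirements or two foods hit both targets exactly; no other combination can be cheaper.
bell pepper only: max(450/191, 8/2) = 4 servings → $4.80.
banana only: max(450/12, 8/3) = 37.5 servings → $9.38.
bell pepper + banana with both tight: 2.284 servings and 1.144 servings → $3.03.
The minimum over all feasible corners is $3.03.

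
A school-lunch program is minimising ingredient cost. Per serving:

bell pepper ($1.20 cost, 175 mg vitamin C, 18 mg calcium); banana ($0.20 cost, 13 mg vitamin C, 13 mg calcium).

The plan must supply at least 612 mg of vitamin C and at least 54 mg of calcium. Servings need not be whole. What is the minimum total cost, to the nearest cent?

Compare the cost at each extreme point of the feasible region.
bell pepper only: max(612/175, 54/18) = 3.497 servings → $4.20.
banana only: max(612/13, 54/13) = 47.08 servings → $9.42.
bell pepper + banana with both targets exact would need a negative amount; discard.
The minimum over all feasible corners is $4.20.

$4.20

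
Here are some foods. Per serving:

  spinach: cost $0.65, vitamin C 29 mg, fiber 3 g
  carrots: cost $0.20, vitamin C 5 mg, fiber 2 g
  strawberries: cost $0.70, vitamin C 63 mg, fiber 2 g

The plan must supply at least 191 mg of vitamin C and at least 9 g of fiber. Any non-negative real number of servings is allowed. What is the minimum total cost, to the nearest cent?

$2.35

Check every corner: each single food scaled to meet both minima, and each pair solved so both constraints bind.
spinach only: max(191/29, 9/3) = 6.586 servings → $4.28.
carrots only: max(191/5, 9/2) = 38.2 servings → $7.64.
strawberries only: max(191/63, 9/2) = 4.5 servings → $3.15.
spinach + carrots with both targets exact would need a negative amount; discard.
spinach + strawberries with both tight: 1.412 servings and 2.382 servings → $2.59.
carrots + strawberries with both tight: 1.595 servings and 2.905 servings → $2.35.
The minimum over all feasible corners is $2.35.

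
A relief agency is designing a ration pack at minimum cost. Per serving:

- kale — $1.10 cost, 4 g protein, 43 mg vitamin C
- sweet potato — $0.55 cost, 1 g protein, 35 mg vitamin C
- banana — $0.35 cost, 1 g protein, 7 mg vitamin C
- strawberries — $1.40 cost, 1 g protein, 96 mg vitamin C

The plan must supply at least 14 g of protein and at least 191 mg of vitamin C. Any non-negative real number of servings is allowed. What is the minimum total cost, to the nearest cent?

At the optimum either one food covers both requirements or two foods hit both targets exactly; no other combination can be cheaper.
kale only: max(14/4, 191/43) = 4.442 servings → $4.89.
sweet potato only: max(14/1, 191/35) = 14 servings → $7.70.
banana only: max(14/1, 191/7) = 27.29 servings → $9.55.
strawberries only: max(14/1, 191/96) = 14 servings → $19.60.
kale + sweet potato with both tight: 3.082 servings and 1.67 servings → $4.31.
kale + banana: intersection lies outside the first quadrant.
kale + strawberries with both tight: 3.381 servings and 0.4751 servings → $4.38.
sweet potato + banana with both tight: 3.321 servings and 10.68 servings → $5.56.
sweet potato + strawberries: intersection lies outside the first quadrant.
banana + strawberries with both tight: 12.96 servings and 1.045 servings → $6.00.
The minimum over all feasible corners is $4.31.

$4.31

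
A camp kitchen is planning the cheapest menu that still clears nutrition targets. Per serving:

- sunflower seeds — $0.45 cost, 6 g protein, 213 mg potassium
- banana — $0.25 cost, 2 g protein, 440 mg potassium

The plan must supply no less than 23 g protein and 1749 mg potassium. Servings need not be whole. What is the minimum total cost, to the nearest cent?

$1.98

The cheapest plan sits at a corner of the feasible region — with two constraints it uses at most two foods.
sunflower seeds only: max(23/6, 1749/213) = 8.211 servings → $3.70.
banana only: max(23/2, 1749/440) = 11.5 servings → $2.88.
sunflower seeds + banana with both tight: 2.991 servings and 2.527 servings → $1.98.
The minimum over all feasible corners is $1.98.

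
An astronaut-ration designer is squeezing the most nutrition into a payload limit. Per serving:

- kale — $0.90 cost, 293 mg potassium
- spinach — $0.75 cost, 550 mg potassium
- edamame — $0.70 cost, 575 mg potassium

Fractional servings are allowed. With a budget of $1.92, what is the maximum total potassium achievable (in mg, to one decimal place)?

1577.1 mg

Potassium per dollar: edamame 821.4, spinach 733.3, kale 325.6.
With no serving limits, spend the whole cost allowance on edamame: $1.92 / $0.70 × 575 mg = 1577.1 mg.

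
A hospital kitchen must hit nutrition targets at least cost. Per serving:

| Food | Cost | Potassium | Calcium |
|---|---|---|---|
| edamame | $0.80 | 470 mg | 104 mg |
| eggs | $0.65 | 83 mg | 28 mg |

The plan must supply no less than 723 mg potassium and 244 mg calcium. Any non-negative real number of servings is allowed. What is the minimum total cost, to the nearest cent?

$1.88

Check every corner: each single food scaled to meet both minima, and each pair solved so both constraints bind.
edamame only: max(723/470, 244/104) = 2.346 servings → $1.88.
eggs only: max(723/83, 244/28) = 8.714 servings → $5.66.
edamame + eggs with both targets exact would need a negative amount; discard.
The minimum over all feasible corners is $1.88.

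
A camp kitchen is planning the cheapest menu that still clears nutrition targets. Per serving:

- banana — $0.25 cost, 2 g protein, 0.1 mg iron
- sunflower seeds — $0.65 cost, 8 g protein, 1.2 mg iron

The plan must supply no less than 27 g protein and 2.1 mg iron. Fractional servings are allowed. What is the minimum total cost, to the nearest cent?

$2.19

At the optimum either one food covers both requirements or two foods hit both targets exactly; no other combination can be cheaper.
banana only: max(27/2, 2.1/0.1) = 21 servings → $5.25.
sunflower seeds only: max(27/8, 2.1/1.2) = 3.375 servings → $2.19.
banana + sunflower seeds with both tight: 9.75 servings and 0.9375 servings → $3.05.
So the least-cost plan costs $2.19.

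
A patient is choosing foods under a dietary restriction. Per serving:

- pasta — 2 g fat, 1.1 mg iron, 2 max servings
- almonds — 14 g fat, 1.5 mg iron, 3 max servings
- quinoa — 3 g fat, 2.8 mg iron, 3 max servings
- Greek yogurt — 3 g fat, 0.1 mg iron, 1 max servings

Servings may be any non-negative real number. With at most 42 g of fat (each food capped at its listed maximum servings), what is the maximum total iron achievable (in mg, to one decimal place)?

13.7 mg

Iron per g fat: quinoa 0.9333, pasta 0.55, almonds 0.1071, Greek yogurt 0.03333.
Take 3 servings of quinoa: uses 9 g fat, +8.4 mg iron (running total 8.4 mg).
Take 2 servings of pasta: uses 4 g fat, +2.2 mg iron (running total 10.6 mg).
Take 2.071 servings of almonds: uses 29 g fat, +3.1 mg iron (running total 13.7 mg).
Filling greedily by iron-per-g fat is optimal for one linear limit, giving 13.7 mg.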